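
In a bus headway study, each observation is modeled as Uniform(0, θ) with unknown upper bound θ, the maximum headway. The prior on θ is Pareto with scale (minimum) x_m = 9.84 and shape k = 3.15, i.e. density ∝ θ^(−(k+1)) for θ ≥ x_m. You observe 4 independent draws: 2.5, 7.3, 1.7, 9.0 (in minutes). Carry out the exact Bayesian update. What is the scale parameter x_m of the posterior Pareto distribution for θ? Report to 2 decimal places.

A Pareto(scale x_m, shape k) prior on the upper bound θ of Uniform(0, θ) is conjugate: posterior is Pareto(max(x_m, max xᵢ), k + n).
Sample maximum = 9.0; prior scale x_m = 9.84 → posterior scale = max = 9.84.
Posterior shape = 3.15 + 4 = 7.15.
Posterior scale x_m = 9.84.

9.84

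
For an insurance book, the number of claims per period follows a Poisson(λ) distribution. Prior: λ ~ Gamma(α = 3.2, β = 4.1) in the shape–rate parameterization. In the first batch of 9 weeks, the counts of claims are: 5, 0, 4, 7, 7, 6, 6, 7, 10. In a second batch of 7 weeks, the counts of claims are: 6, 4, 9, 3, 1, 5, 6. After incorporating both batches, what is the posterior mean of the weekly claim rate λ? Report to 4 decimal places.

4.4378

With a Gamma(shape α, rate β) prior, the Poisson likelihood is conjugate: the posterior is Gamma(α + ΣXᵢ, β + n).
Batch 1: sum of counts S = 52 over n = 9 weeks.
After batch 1: Gamma(α+S, β+n) = Gamma(3.2+52, 4.1+9) = Gamma(55.2, 13.1).
Batch 2: sum of counts S = 34 over n = 7 weeks.
After batch 2: Gamma(α+S, β+n) = Gamma(55.2+34, 13.1+7) = Gamma(89.2, 20.1).
Posterior mean = α/β = 89.2/20.1 = 4.4378.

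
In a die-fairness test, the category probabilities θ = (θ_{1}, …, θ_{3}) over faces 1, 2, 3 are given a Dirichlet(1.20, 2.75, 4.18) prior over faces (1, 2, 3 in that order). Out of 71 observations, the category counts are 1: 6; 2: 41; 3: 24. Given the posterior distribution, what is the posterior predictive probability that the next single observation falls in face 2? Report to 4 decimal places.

The Dirichlet prior is conjugate to the Multinomial likelihood: each posterior αⱼ = prior αⱼ + observed count nⱼ.
Posterior concentration: (7.20, 43.75, 28.18), total = 79.13.
P(next = 2 | data) = α_{2}/Σα = 0.5529.

0.5529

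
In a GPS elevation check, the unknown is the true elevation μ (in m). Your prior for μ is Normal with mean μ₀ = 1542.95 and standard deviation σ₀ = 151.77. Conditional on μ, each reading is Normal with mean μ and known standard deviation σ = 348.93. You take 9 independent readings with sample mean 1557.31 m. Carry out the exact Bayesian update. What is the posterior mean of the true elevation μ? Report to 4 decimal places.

1551.9968

For Normal data with known variance σ², a Normal(μ₀, σ₀²) prior on μ is conjugate. Posterior precision = 1/σ₀² + n/σ²; posterior mean is the precision-weighted average of μ₀ and x̄.
n·x̄ = 9·1557.31 = 14015.79.
σ₀² = 151.77² = 23034.1329, σ² = 348.93² = 121752.1449; σ² + n·σ₀² = 121752.1449 + 9·23034.1329 = 329059.341.
Posterior mean = (μ₀/σ₀² + n·x̄/σ²)/(1/σ₀² + n/σ²) = (σ²·μ₀ + σ₀²·n·x̄)/(σ² + n·σ₀²) = (121752.1449·1542.95 + 23034.1329·14015.79)/329059.341 = 510699041.531946/329059.341 = 1551.9968.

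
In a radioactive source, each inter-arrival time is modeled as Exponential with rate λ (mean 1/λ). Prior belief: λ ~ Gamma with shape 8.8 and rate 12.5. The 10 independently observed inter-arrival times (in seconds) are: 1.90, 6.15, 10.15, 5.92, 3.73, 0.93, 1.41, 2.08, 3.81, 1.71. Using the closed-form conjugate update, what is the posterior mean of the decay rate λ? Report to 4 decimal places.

0.3738

With a Gamma(shape α, rate β) prior on the exponential rate λ, the posterior after n observations with total T = Σxᵢ is Gamma(α+n, β+T).
Sum of observations T = 37.79 seconds; n = 10.
Posterior: Gamma(8.8+10, 12.5+37.79) = Gamma(18.8, 50.29).
Posterior mean of λ = α/β = 18.8/50.29 = 0.3738.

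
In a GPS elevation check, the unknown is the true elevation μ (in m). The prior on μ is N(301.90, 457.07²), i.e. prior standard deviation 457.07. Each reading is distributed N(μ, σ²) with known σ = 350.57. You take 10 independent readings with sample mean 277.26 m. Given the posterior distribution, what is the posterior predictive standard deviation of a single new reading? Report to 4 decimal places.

366.7512

For Normal data with known variance σ², a Normal(μ₀, σ₀²) prior on μ is conjugate. Posterior precision = 1/σ₀² + n/σ²; posterior mean is the precision-weighted average of μ₀ and x̄.
σ₀² = 457.07² = 208912.9849, σ² = 350.57² = 122899.3249; σ² + n·σ₀² = 122899.3249 + 10·208912.9849 = 2212029.1739.
Posterior precision = 1/σ₀² + n/σ² = 1/208912.9849 + 10/122899.3249 = (σ² + n·σ₀²)/(σ₀²σ²) = 2212029.1739/(208912.9849·122899.3249); posterior variance σₙ² = σ₀²σ²/(σ² + n·σ₀²) = 208912.9849·122899.3249/2212029.1739 = 11607.109486.
Predictive variance for one new observation = σₙ² + σ² = 208912.9849·122899.3249/2212029.1739 + 122899.3249 = σ²·(σ₀² + 2212029.1739)/2212029.1739 = 122899.3249·2420942.1588/2212029.1739 = 134506.434386; SD = √(122899.3249·2420942.1588/2212029.1739) = 366.7512.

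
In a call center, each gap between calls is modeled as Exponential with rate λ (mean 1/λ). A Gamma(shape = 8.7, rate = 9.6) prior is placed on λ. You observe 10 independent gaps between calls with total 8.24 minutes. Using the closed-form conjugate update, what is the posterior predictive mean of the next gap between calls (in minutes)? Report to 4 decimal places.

1.0079

With a Gamma(shape α, rate β) prior on the exponential rate λ, the posterior after n observations with total T = Σxᵢ is Gamma(α+n, β+T).
Posterior: Gamma(8.7+10, 9.6+8.24) = Gamma(18.7, 17.84).
The predictive distribution for the next observation is Lomax; its mean is β/(α−1) = 17.84/17.7 = 1.0079.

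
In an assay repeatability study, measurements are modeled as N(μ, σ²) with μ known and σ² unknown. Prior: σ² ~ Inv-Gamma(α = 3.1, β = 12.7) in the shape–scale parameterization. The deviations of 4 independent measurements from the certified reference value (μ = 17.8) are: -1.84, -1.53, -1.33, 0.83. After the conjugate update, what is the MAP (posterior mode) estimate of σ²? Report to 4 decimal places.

2.7528

With known mean μ and an Inverse-Gamma(α, β) prior on σ², the Normal likelihood is conjugate: posterior is Inv-Gamma(α + n/2, β + Σ(xᵢ−μ)²/2).
Σ(xᵢ−μ)² = (-1.84)² + (-1.53)² + (-1.33)² + (0.83)² = 8.1843.
Posterior: Inv-Gamma(3.1 + 4/2, 12.7 + 8.1843/2) = Inv-Gamma(5.10, 16.79215).
Mode = β/(α+1) = 16.79215/6.10 = 2.7528.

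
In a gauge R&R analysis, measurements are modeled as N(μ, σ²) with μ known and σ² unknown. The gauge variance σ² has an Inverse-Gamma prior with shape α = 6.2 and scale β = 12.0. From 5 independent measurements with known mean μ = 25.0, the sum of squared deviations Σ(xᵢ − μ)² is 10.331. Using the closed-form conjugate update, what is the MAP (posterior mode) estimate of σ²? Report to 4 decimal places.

With known mean μ and an Inverse-Gamma(α, β) prior on σ², the Normal likelihood is conjugate: posterior is Inv-Gamma(α + n/2, β + Σ(xᵢ−μ)²/2).
Posterior: Inv-Gamma(6.2 + 5/2, 12.0 + 10.331/2) = Inv-Gamma(8.70, 17.1655).
Mode = β/(α+1) = 17.1655/9.70 = 1.7696.

1.7696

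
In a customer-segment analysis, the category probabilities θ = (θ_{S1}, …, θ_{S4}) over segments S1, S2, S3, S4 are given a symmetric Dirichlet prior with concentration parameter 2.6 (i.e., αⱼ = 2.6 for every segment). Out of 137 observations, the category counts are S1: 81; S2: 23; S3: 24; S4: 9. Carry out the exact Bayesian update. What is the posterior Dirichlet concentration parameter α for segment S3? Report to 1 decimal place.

The Dirichlet prior is conjugate to the Multinomial likelihood: each posterior αⱼ = prior αⱼ + observed count nⱼ.
Posterior concentration: (83.6, 25.6, 26.6, 11.6), total = 147.4.
α_{S3} = 2.6 + 24 = 26.6.

26.6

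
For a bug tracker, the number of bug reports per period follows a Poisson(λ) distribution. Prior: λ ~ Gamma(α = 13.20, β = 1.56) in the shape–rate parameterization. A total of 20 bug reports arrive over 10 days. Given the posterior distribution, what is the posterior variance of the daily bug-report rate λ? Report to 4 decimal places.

With a Gamma(shape α, rate β) prior, the Poisson likelihood is conjugate: the posterior is Gamma(α + ΣXᵢ, β + n).
Posterior: Gamma(α+S, β+n) = Gamma(13.20+20, 1.56+10) = Gamma(33.20, 11.56).
Var = α/β² = 33.20/11.56² = 0.2484.

0.2484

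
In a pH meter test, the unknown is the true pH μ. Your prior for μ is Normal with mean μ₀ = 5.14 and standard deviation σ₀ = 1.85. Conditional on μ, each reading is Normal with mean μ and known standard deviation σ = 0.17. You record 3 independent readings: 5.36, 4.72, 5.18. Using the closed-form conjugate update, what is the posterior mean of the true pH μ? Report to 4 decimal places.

5.0868

For Normal data with known variance σ², a Normal(μ₀, σ₀²) prior on μ is conjugate. Posterior precision = 1/σ₀² + n/σ²; posterior mean is the precision-weighted average of μ₀ and x̄.
Σxᵢ = 5.36 + 4.72 + 5.18 = 15.26, so n·x̄ = 15.26.
σ₀² = 1.85² = 3.4225, σ² = 0.17² = 0.0289; σ² + n·σ₀² = 0.0289 + 3·3.4225 = 10.2964.
Posterior mean = (μ₀/σ₀² + n·x̄/σ²)/(1/σ₀² + n/σ²) = (σ²·μ₀ + σ₀²·n·x̄)/(σ² + n·σ₀²) = (0.0289·5.14 + 3.4225·15.26)/10.2964 = 52.375896/10.2964 = 5.0868.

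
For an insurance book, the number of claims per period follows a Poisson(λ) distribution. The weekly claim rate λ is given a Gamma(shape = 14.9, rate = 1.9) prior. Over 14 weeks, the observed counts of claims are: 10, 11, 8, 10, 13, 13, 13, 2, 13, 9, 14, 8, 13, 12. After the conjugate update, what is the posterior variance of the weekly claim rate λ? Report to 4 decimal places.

0.6483

With a Gamma(shape α, rate β) prior, the Poisson likelihood is conjugate: the posterior is Gamma(α + ΣXᵢ, β + n).
Sum of counts S = 149 over n = 14 weeks.
Posterior: Gamma(α+S, β+n) = Gamma(14.9+149, 1.9+14) = Gamma(163.9, 15.9).
Var = α/β² = 163.9/15.9² = 0.6483.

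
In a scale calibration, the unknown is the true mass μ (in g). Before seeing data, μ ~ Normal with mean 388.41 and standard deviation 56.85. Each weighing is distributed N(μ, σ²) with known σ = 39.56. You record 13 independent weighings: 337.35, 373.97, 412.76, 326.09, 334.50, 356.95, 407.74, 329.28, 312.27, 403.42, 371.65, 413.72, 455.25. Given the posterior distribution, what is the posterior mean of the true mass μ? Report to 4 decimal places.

For Normal data with known variance σ², a Normal(μ₀, σ₀²) prior on μ is conjugate. Posterior precision = 1/σ₀² + n/σ²; posterior mean is the precision-weighted average of μ₀ and x̄.
Σxᵢ = 337.35 + 373.97 + 412.76 + 326.09 + 334.50 + 356.95 + 407.74 + 329.28 + 312.27 + 403.42 + 371.65 + 413.72 + 455.25 = 4834.95, so n·x̄ = 4834.95.
σ₀² = 56.85² = 3231.9225, σ² = 39.56² = 1564.9936; σ² + n·σ₀² = 1564.9936 + 13·3231.9225 = 43579.9861.
Posterior mean = (μ₀/σ₀² + n·x̄/σ²)/(1/σ₀² + n/σ²) = (σ²·μ₀ + σ₀²·n·x̄)/(σ² + n·σ₀²) = (1564.9936·388.41 + 3231.9225·4834.95)/43579.9861 = 16234042.855551/43579.9861 = 372.5114.

372.5114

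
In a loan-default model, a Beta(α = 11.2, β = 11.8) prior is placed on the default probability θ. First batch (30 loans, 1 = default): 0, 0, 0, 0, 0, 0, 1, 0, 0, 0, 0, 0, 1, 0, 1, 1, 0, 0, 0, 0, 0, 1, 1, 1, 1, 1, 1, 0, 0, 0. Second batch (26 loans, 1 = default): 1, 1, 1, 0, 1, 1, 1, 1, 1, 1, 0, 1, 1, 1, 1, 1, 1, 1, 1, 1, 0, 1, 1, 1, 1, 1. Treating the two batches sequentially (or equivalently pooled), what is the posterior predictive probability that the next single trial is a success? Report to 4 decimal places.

The Beta prior is conjugate to a Binomial/Bernoulli likelihood; the update adds successes to α and failures to β.
After batch 1: Beta(11.2+10, 11.8+20) = Beta(21.2, 31.8).
After batch 2: Beta(21.2+23, 31.8+3) = Beta(44.2, 34.8).
For a single future Bernoulli trial, P(success | data) = α/(α+β) = 0.5595.

0.5595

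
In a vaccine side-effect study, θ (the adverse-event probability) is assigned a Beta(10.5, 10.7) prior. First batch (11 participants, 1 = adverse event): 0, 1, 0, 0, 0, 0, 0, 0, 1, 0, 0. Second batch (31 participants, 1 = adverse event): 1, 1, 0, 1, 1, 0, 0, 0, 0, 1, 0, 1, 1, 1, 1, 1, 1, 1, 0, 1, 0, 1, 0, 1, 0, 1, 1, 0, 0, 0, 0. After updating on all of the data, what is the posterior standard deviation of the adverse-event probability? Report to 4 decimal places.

The Beta prior is conjugate to a Binomial/Bernoulli likelihood; the update adds successes to α and failures to β.
After batch 1: Beta(10.5+2, 10.7+9) = Beta(12.5, 19.7).
After batch 2: Beta(12.5+17, 19.7+14) = Beta(29.5, 33.7).
Var = αβ/((α+β)²(α+β+1)) = 29.5·33.7/(63.2²·64.2) = 0.00387688; SD = √0.00387688 = 0.0623.

0.0623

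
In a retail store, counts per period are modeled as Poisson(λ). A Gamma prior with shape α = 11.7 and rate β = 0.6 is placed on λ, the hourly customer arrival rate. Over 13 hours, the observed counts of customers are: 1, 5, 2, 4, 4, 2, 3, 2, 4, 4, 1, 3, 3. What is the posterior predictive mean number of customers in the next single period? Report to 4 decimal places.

With a Gamma(shape α, rate β) prior, the Poisson likelihood is conjugate: the posterior is Gamma(α + ΣXᵢ, β + n).
Sum of counts S = 38 over n = 13 hours.
Posterior: Gamma(α+S, β+n) = Gamma(11.7+38, 0.6+13) = Gamma(49.7, 13.6).
The predictive distribution for one future period is NegBinom with mean α/β = 3.6544.

3.6544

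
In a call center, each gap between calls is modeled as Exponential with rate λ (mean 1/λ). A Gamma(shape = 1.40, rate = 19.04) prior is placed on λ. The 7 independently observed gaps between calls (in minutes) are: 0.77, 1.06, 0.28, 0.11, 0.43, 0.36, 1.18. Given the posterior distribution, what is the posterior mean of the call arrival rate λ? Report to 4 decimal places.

0.3616

With a Gamma(shape α, rate β) prior on the exponential rate λ, the posterior after n observations with total T = Σxᵢ is Gamma(α+n, β+T).
Sum of observations T = 4.19 minutes; n = 7.
Posterior: Gamma(1.40+7, 19.04+4.19) = Gamma(8.40, 23.23).
Posterior mean of λ = α/β = 8.40/23.23 = 0.3616.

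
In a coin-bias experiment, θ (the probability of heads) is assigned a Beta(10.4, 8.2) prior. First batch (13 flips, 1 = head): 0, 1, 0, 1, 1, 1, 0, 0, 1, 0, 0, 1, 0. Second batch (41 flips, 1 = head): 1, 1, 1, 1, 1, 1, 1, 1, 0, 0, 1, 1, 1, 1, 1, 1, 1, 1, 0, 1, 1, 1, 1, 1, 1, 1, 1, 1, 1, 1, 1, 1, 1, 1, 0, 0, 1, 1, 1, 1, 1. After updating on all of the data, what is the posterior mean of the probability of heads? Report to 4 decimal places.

0.7218

The Beta prior is conjugate to a Binomial/Bernoulli likelihood; the update adds successes to α and failures to β.
After batch 1: Beta(10.4+6, 8.2+7) = Beta(16.4, 15.2).
After batch 2: Beta(16.4+36, 15.2+5) = Beta(52.4, 20.2).
Posterior mean = α/(α+β) = 52.4/72.6 = 0.7218.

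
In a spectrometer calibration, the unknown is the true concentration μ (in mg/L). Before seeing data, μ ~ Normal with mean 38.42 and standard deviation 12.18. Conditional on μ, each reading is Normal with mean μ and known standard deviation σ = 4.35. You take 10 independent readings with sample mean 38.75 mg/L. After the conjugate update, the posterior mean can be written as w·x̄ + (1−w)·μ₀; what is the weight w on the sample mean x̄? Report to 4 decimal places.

0.9874

For Normal data with known variance σ², a Normal(μ₀, σ₀²) prior on μ is conjugate. Posterior precision = 1/σ₀² + n/σ²; posterior mean is the precision-weighted average of μ₀ and x̄.
σ₀² = 12.18² = 148.3524, σ² = 4.35² = 18.9225. Prior precision 1/σ₀² = 1/148.3524; data precision n/σ² = 10/18.9225.
w = (n/σ²)/(1/σ₀² + n/σ²) = n·σ₀²/(σ² + n·σ₀²) = 10·148.3524/(18.9225 + 10·148.3524) = 1483.524/1502.4465 = 0.9874.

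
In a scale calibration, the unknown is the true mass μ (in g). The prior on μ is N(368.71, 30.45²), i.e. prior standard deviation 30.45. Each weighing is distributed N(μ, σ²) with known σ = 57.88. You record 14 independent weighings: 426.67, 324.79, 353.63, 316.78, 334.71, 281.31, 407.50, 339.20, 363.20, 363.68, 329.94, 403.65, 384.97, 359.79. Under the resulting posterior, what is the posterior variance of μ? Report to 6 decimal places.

190.204478

For Normal data with known variance σ², a Normal(μ₀, σ₀²) prior on μ is conjugate. Posterior precision = 1/σ₀² + n/σ²; posterior mean is the precision-weighted average of μ₀ and x̄.
σ₀² = 30.45² = 927.2025, σ² = 57.88² = 3350.0944; σ² + n·σ₀² = 3350.0944 + 14·927.2025 = 16330.9294.
Posterior precision = 1/σ₀² + n/σ² = 1/927.2025 + 14/3350.0944 = (σ² + n·σ₀²)/(σ₀²σ²) = 16330.9294/(927.2025·3350.0944); posterior variance σₙ² = σ₀²σ²/(σ² + n·σ₀²) = 927.2025·3350.0944/16330.9294 = 190.204478.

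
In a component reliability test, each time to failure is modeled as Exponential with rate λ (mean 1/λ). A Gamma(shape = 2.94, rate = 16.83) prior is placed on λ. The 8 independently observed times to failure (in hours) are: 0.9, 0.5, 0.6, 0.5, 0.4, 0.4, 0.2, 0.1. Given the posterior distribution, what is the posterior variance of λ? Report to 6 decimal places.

With a Gamma(shape α, rate β) prior on the exponential rate λ, the posterior after n observations with total T = Σxᵢ is Gamma(α+n, β+T).
Sum of observations T = 3.6 hours; n = 8.
Posterior: Gamma(2.94+8, 16.83+3.6) = Gamma(10.94, 20.43).
Var = α/β² = 0.026211.

0.026211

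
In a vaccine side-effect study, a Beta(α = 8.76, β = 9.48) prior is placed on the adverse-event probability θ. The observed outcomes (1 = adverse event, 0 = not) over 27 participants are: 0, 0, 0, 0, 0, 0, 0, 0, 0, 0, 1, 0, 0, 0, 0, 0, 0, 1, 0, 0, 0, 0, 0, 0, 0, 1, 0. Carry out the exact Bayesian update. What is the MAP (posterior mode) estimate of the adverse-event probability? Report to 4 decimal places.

The Beta prior is conjugate to a Binomial/Bernoulli likelihood; the update adds successes to α and failures to β.
Posterior: Beta(α+k, β+n−k) = Beta(8.76+3, 9.48+24) = Beta(11.76, 33.48).
Mode of Beta(a,b) for a,b>1 is (a−1)/(a+b−2) = 10.76/43.24 = 0.2488.

0.2488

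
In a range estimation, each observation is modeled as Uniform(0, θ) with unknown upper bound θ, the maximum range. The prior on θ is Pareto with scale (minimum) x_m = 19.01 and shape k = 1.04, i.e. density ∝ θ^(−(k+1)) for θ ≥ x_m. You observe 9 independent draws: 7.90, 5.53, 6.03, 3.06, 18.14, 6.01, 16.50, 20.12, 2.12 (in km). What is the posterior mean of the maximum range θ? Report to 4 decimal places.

22.3457

A Pareto(scale x_m, shape k) prior on the upper bound θ of Uniform(0, θ) is conjugate: posterior is Pareto(max(x_m, max xᵢ), k + n).
Sample maximum = 20.12; prior scale x_m = 19.01 → posterior scale = max = 20.12.
Posterior shape = 1.04 + 9 = 10.04.
E[θ|data] = k·x_m/(k−1) = 10.04·20.12/9.04 = 22.3457.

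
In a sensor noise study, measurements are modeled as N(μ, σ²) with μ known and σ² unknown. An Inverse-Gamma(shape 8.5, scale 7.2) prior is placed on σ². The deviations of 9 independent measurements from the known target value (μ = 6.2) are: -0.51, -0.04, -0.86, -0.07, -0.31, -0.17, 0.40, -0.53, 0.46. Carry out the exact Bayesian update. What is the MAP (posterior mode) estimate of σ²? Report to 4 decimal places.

0.5780

With known mean μ and an Inverse-Gamma(α, β) prior on σ², the Normal likelihood is conjugate: posterior is Inv-Gamma(α + n/2, β + Σ(xᵢ−μ)²/2).
Σ(xᵢ−μ)² = (-0.51)² + (-0.04)² + (-0.86)² + (-0.07)² + (-0.31)² + (-0.17)² + (0.40)² + (-0.53)² + (0.46)² = 1.7837.
Posterior: Inv-Gamma(8.5 + 9/2, 7.2 + 1.7837/2) = Inv-Gamma(13.00, 8.09185).
Mode = β/(α+1) = 8.09185/14.00 = 0.5780.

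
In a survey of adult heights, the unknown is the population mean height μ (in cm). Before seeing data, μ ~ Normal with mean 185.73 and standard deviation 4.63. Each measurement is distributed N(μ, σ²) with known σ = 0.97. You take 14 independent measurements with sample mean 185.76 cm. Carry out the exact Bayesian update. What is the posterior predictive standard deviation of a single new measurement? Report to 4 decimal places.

1.0039

For Normal data with known variance σ², a Normal(μ₀, σ₀²) prior on μ is conjugate. Posterior precision = 1/σ₀² + n/σ²; posterior mean is the precision-weighted average of μ₀ and x̄.
σ₀² = 4.63² = 21.4369, σ² = 0.97² = 0.9409; σ² + n·σ₀² = 0.9409 + 14·21.4369 = 301.0575.
Posterior precision = 1/σ₀² + n/σ² = 1/21.4369 + 14/0.9409 = (σ² + n·σ₀²)/(σ₀²σ²) = 301.0575/(21.4369·0.9409); posterior variance σₙ² = σ₀²σ²/(σ² + n·σ₀²) = 21.4369·0.9409/301.0575 = 0.066997.
Predictive variance for one new observation = σₙ² + σ² = 21.4369·0.9409/301.0575 + 0.9409 = σ²·(σ₀² + 301.0575)/301.0575 = 0.9409·322.4944/301.0575 = 1.007897; SD = √(0.9409·322.4944/301.0575) = 1.0039.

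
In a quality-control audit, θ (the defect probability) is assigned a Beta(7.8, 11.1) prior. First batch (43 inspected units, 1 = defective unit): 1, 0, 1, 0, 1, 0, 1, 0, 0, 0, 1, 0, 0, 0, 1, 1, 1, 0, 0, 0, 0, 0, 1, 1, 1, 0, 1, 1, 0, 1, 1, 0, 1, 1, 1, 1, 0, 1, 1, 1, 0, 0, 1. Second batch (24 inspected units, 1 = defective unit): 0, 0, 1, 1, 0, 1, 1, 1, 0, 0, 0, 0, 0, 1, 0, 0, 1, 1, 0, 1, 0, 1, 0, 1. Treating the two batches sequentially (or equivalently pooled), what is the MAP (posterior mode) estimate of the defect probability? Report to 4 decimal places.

0.4863

The Beta prior is conjugate to a Binomial/Bernoulli likelihood; the update adds successes to α and failures to β.
After batch 1: Beta(7.8+23, 11.1+20) = Beta(30.8, 31.1).
After batch 2: Beta(30.8+11, 31.1+13) = Beta(41.8, 44.1).
Mode of Beta(a,b) for a,b>1 is (a−1)/(a+b−2) = 40.8/83.9 = 0.4863.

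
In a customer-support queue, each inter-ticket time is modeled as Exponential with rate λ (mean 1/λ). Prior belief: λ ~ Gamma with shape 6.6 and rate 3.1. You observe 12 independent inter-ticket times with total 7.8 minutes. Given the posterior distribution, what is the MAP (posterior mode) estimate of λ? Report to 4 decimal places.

1.6147

With a Gamma(shape α, rate β) prior on the exponential rate λ, the posterior after n observations with total T = Σxᵢ is Gamma(α+n, β+T).
Posterior: Gamma(6.6+12, 3.1+7.8) = Gamma(18.6, 10.9).
Mode = (α−1)/β = 1.6147.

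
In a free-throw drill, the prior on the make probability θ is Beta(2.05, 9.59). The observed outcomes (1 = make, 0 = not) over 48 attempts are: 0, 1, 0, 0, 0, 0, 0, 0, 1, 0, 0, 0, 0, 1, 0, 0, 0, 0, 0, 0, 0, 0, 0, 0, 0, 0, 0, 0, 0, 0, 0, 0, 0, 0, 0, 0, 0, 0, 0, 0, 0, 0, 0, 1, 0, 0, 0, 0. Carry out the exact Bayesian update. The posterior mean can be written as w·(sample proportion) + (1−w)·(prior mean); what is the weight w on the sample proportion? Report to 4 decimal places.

0.8048

The Beta prior is conjugate to a Binomial/Bernoulli likelihood; the update adds successes to α and failures to β.
Posterior mean = (α₀+k)/(α₀+β₀+n) = [n/(α₀+β₀+n)]·(k/n) + [(α₀+β₀)/(α₀+β₀+n)]·α₀/(α₀+β₀), so only n and the prior enter the weight.
The weight on the data is w = n/(α₀+β₀+n) = 48/(2.05+9.59+48) = 48/59.64 = 0.8048.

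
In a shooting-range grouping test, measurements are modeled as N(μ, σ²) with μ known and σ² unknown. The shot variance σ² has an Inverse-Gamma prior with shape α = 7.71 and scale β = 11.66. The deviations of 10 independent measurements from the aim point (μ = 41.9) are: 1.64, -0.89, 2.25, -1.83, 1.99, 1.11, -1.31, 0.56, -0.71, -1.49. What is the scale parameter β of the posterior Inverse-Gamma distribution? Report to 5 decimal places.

With known mean μ and an Inverse-Gamma(α, β) prior on σ², the Normal likelihood is conjugate: posterior is Inv-Gamma(α + n/2, β + Σ(xᵢ−μ)²/2).
Σ(xᵢ−μ)² = (1.64)² + (-0.89)² + (2.25)² + (-1.83)² + (1.99)² + (1.11)² + (-1.31)² + (0.56)² + (-0.71)² + (-1.49)² = 21.8392.
Posterior: Inv-Gamma(7.71 + 10/2, 11.66 + 21.8392/2) = Inv-Gamma(12.71, 22.57960).
Posterior β = 22.57960.

22.57960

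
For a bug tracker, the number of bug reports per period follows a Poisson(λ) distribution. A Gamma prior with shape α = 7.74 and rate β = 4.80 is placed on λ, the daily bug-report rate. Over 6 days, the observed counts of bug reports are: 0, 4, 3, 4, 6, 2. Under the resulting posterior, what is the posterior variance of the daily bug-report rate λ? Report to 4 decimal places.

With a Gamma(shape α, rate β) prior, the Poisson likelihood is conjugate: the posterior is Gamma(α + ΣXᵢ, β + n).
Sum of counts S = 19 over n = 6 days.
Posterior: Gamma(α+S, β+n) = Gamma(7.74+19, 4.80+6) = Gamma(26.74, 10.80).
Var = α/β² = 26.74/10.80² = 0.2293.

0.2293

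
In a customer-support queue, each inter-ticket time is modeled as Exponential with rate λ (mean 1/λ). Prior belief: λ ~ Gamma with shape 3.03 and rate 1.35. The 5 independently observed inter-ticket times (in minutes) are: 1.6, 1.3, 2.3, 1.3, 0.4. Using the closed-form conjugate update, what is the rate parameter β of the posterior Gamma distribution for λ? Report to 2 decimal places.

8.25

With a Gamma(shape α, rate β) prior on the exponential rate λ, the posterior after n observations with total T = Σxᵢ is Gamma(α+n, β+T).
Sum of observations T = 6.9 minutes; n = 5.
Posterior: Gamma(3.03+5, 1.35+6.9) = Gamma(8.03, 8.25).
Posterior β = 8.25.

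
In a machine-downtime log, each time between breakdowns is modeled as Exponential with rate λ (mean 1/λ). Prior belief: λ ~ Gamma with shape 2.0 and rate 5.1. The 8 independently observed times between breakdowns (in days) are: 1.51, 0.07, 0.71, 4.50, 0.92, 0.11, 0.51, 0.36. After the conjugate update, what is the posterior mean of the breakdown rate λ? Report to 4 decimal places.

With a Gamma(shape α, rate β) prior on the exponential rate λ, the posterior after n observations with total T = Σxᵢ is Gamma(α+n, β+T).
Sum of observations T = 8.69 days; n = 8.
Posterior: Gamma(2.0+8, 5.1+8.69) = Gamma(10.0, 13.79).
Posterior mean of λ = α/β = 10.0/13.79 = 0.7252.

0.7252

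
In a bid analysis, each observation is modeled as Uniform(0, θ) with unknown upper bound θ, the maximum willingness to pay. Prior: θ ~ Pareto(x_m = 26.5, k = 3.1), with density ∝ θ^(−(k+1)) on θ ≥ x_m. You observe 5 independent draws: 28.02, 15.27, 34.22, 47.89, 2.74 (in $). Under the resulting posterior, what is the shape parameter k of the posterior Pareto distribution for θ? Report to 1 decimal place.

8.1

A Pareto(scale x_m, shape k) prior on the upper bound θ of Uniform(0, θ) is conjugate: posterior is Pareto(max(x_m, max xᵢ), k + n).
Sample maximum = 47.89; prior scale x_m = 26.5 → posterior scale = max = 47.89.
Posterior shape = 3.1 + 5 = 8.1.
Posterior shape k = 8.1.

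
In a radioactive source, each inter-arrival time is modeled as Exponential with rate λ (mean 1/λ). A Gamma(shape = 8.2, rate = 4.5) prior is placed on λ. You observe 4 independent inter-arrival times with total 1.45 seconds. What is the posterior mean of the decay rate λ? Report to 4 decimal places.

2.0504

With a Gamma(shape α, rate β) prior on the exponential rate λ, the posterior after n observations with total T = Σxᵢ is Gamma(α+n, β+T).
Posterior: Gamma(8.2+4, 4.5+1.45) = Gamma(12.2, 5.95).
Posterior mean of λ = α/β = 12.2/5.95 = 2.0504.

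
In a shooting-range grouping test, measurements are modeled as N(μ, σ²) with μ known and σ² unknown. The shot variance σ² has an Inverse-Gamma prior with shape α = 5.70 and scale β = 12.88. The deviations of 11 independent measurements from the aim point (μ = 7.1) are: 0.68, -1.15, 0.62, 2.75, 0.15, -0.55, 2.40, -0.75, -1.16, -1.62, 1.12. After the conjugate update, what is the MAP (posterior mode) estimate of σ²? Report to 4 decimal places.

With known mean μ and an Inverse-Gamma(α, β) prior on σ², the Normal likelihood is conjugate: posterior is Inv-Gamma(α + n/2, β + Σ(xᵢ−μ)²/2).
Σ(xᵢ−μ)² = (0.68)² + (-1.15)² + (0.62)² + (2.75)² + (0.15)² + (-0.55)² + (2.40)² + (-0.75)² + (-1.16)² + (-1.62)² + (1.12)² = 21.6037.
Posterior: Inv-Gamma(5.70 + 11/2, 12.88 + 21.6037/2) = Inv-Gamma(11.20, 23.68185).
Mode = β/(α+1) = 23.68185/12.20 = 1.9411.

1.9411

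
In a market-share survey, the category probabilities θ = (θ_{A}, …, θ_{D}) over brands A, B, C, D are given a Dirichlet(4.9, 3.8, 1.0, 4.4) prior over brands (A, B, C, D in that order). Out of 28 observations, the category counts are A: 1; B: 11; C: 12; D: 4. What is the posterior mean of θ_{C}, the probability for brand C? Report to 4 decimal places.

0.3088

The Dirichlet prior is conjugate to the Multinomial likelihood: each posterior αⱼ = prior αⱼ + observed count nⱼ.
Posterior concentration: (5.9, 14.8, 13.0, 8.4), total = 42.1.
E[θ_{C}|data] = α_{C}/Σα = 13.0/42.1 = 0.3088.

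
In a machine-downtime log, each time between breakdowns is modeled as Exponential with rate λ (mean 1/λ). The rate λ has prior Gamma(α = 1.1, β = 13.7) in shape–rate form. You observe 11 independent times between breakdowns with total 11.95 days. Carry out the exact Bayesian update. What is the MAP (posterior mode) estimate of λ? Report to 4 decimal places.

0.4327

With a Gamma(shape α, rate β) prior on the exponential rate λ, the posterior after n observations with total T = Σxᵢ is Gamma(α+n, β+T).
Posterior: Gamma(1.1+11, 13.7+11.95) = Gamma(12.1, 25.65).
Mode = (α−1)/β = 0.4327.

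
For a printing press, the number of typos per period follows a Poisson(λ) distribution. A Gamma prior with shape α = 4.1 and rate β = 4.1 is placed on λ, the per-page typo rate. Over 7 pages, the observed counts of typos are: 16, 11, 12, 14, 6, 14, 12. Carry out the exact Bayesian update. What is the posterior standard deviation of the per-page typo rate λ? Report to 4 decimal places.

0.8504

With a Gamma(shape α, rate β) prior, the Poisson likelihood is conjugate: the posterior is Gamma(α + ΣXᵢ, β + n).
Sum of counts S = 85 over n = 7 pages.
Posterior: Gamma(α+S, β+n) = Gamma(4.1+85, 4.1+7) = Gamma(89.1, 11.1).
SD = √α/β = √89.1/11.1 = 0.8504.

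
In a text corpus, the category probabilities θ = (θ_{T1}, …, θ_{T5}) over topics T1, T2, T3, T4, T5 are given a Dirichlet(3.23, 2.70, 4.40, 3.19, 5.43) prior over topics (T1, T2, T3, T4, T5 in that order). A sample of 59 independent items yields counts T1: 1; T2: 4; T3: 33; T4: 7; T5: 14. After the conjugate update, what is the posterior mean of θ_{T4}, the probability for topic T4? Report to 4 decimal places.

0.1307

The Dirichlet prior is conjugate to the Multinomial likelihood: each posterior αⱼ = prior αⱼ + observed count nⱼ.
Posterior concentration: (4.23, 6.70, 37.40, 10.19, 19.43), total = 77.95.
E[θ_{T4}|data] = α_{T4}/Σα = 10.19/77.95 = 0.1307.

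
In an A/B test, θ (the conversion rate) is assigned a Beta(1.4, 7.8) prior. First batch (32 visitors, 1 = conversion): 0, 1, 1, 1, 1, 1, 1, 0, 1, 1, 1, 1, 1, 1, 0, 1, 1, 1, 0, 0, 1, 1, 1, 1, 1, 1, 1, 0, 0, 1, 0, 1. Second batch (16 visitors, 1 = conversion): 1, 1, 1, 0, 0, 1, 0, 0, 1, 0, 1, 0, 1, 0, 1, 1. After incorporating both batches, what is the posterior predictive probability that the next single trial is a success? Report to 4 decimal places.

The Beta prior is conjugate to a Binomial/Bernoulli likelihood; the update adds successes to α and failures to β.
After batch 1: Beta(1.4+24, 7.8+8) = Beta(25.4, 15.8).
After batch 2: Beta(25.4+9, 15.8+7) = Beta(34.4, 22.8).
For a single future Bernoulli trial, P(success | data) = α/(α+β) = 0.6014.

0.6014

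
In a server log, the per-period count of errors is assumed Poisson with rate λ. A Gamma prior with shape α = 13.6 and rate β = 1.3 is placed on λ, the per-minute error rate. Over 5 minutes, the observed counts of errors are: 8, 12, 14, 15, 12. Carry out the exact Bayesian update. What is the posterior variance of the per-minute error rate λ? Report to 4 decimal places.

1.8796

With a Gamma(shape α, rate β) prior, the Poisson likelihood is conjugate: the posterior is Gamma(α + ΣXᵢ, β + n).
Sum of counts S = 61 over n = 5 minutes.
Posterior: Gamma(α+S, β+n) = Gamma(13.6+61, 1.3+5) = Gamma(74.6, 6.3).
Var = α/β² = 74.6/6.3² = 1.8796.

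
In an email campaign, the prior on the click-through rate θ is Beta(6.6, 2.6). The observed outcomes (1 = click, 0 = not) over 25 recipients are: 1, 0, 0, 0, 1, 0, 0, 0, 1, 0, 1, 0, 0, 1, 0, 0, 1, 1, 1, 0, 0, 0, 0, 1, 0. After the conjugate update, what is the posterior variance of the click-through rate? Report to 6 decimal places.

The Beta prior is conjugate to a Binomial/Bernoulli likelihood; the update adds successes to α and failures to β.
Posterior: Beta(α+k, β+n−k) = Beta(6.6+9, 2.6+16) = Beta(15.6, 18.6).
Var = αβ/((α+β)²(α+β+1)) = 15.6·18.6/(34.2²·35.2) = 0.007048.

0.007048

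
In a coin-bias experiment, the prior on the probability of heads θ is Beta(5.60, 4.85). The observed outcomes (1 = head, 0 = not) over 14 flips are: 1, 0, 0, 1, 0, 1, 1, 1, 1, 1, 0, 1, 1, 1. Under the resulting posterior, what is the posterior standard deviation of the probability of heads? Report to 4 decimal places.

0.0953

The Beta prior is conjugate to a Binomial/Bernoulli likelihood; the update adds successes to α and failures to β.
Posterior: Beta(α+k, β+n−k) = Beta(5.60+10, 4.85+4) = Beta(15.60, 8.85).
Var = αβ/((α+β)²(α+β+1)) = 15.60·8.85/(24.45²·25.45) = 0.00907449; SD = √0.00907449 = 0.0953.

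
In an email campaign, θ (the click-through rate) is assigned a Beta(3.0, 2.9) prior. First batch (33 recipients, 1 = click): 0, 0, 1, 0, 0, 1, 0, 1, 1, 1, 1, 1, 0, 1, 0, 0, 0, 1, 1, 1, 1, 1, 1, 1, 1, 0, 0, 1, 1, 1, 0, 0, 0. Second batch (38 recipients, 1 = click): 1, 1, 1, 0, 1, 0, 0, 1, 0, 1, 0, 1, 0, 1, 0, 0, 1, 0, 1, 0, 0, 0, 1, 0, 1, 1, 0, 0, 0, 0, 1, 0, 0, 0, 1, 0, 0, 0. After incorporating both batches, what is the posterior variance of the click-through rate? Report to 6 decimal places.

The Beta prior is conjugate to a Binomial/Bernoulli likelihood; the update adds successes to α and failures to β.
After batch 1: Beta(3.0+19, 2.9+14) = Beta(22.0, 16.9).
After batch 2: Beta(22.0+15, 16.9+23) = Beta(37.0, 39.9).
Var = αβ/((α+β)²(α+β+1)) = 37.0·39.9/(76.9²·77.9) = 0.003205.

0.003205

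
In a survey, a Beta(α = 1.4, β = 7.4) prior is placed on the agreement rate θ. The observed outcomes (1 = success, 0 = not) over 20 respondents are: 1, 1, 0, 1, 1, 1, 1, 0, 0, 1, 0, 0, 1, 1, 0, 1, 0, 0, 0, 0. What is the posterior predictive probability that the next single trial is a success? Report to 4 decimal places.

0.3958

The Beta prior is conjugate to a Binomial/Bernoulli likelihood; the update adds successes to α and failures to β.
Posterior: Beta(α+k, β+n−k) = Beta(1.4+10, 7.4+10) = Beta(11.4, 17.4).
For a single future Bernoulli trial, P(success | data) = α/(α+β) = 0.3958.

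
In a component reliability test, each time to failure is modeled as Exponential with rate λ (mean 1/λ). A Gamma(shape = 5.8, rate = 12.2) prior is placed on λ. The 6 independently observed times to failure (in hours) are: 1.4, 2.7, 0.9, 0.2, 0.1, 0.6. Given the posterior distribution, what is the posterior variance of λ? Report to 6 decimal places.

With a Gamma(shape α, rate β) prior on the exponential rate λ, the posterior after n observations with total T = Σxᵢ is Gamma(α+n, β+T).
Sum of observations T = 5.9 hours; n = 6.
Posterior: Gamma(5.8+6, 12.2+5.9) = Gamma(11.8, 18.1).
Var = α/β² = 0.036018.

0.036018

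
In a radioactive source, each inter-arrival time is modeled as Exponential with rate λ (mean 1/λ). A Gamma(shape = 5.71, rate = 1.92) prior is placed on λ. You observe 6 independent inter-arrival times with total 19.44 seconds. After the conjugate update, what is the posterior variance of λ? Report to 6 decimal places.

With a Gamma(shape α, rate β) prior on the exponential rate λ, the posterior after n observations with total T = Σxᵢ is Gamma(α+n, β+T).
Posterior: Gamma(5.71+6, 1.92+19.44) = Gamma(11.71, 21.36).
Var = α/β² = 0.025666.

0.025666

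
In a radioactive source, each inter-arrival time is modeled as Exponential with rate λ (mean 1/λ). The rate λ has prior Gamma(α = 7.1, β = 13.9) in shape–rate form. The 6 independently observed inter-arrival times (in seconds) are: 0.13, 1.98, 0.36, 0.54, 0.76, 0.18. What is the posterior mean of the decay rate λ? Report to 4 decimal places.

0.7339

With a Gamma(shape α, rate β) prior on the exponential rate λ, the posterior after n observations with total T = Σxᵢ is Gamma(α+n, β+T).
Sum of observations T = 3.95 seconds; n = 6.
Posterior: Gamma(7.1+6, 13.9+3.95) = Gamma(13.1, 17.85).
Posterior mean of λ = α/β = 13.1/17.85 = 0.7339.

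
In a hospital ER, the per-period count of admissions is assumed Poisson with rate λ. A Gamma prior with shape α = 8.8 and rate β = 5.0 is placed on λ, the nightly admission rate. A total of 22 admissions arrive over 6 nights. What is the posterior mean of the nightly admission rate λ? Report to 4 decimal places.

With a Gamma(shape α, rate β) prior, the Poisson likelihood is conjugate: the posterior is Gamma(α + ΣXᵢ, β + n).
Posterior: Gamma(α+S, β+n) = Gamma(8.8+22, 5.0+6) = Gamma(30.8, 11.0).
Posterior mean = α/β = 30.8/11.0 = 2.8000.

2.8000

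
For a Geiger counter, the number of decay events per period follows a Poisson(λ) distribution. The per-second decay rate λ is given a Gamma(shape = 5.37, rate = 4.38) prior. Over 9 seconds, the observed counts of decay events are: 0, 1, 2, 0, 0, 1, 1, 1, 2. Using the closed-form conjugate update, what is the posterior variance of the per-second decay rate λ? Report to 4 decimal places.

0.0747

With a Gamma(shape α, rate β) prior, the Poisson likelihood is conjugate: the posterior is Gamma(α + ΣXᵢ, β + n).
Sum of counts S = 8 over n = 9 seconds.
Posterior: Gamma(α+S, β+n) = Gamma(5.37+8, 4.38+9) = Gamma(13.37, 13.38).
Var = α/β² = 13.37/13.38² = 0.0747.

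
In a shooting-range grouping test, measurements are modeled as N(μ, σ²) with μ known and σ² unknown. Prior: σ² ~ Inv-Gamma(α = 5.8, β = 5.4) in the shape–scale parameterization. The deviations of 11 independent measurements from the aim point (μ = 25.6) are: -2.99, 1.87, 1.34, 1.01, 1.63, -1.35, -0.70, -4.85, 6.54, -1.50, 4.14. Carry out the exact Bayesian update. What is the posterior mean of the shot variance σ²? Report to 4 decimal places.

With known mean μ and an Inverse-Gamma(α, β) prior on σ², the Normal likelihood is conjugate: posterior is Inv-Gamma(α + n/2, β + Σ(xᵢ−μ)²/2).
Σ(xᵢ−μ)² = (-2.99)² + (1.87)² + (1.34)² + (1.01)² + (1.63)² + (-1.35)² + (-0.70)² + (-4.85)² + (6.54)² + (-1.50)² + (4.14)² = 105.9058.
Posterior: Inv-Gamma(5.8 + 11/2, 5.4 + 105.9058/2) = Inv-Gamma(11.30, 58.35290).
E[σ²|data] = β/(α−1) = 58.35290/10.30 = 5.6653.

5.6653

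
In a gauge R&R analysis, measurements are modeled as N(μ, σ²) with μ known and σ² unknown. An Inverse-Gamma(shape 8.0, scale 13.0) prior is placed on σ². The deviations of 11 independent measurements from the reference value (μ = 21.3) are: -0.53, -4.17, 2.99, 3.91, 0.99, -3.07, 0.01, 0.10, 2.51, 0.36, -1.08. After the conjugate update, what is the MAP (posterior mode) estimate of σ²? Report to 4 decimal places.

2.9624

With known mean μ and an Inverse-Gamma(α, β) prior on σ², the Normal likelihood is conjugate: posterior is Inv-Gamma(α + n/2, β + Σ(xᵢ−μ)²/2).
Σ(xᵢ−μ)² = (-0.53)² + (-4.17)² + (2.99)² + (3.91)² + (0.99)² + (-3.07)² + (0.01)² + (0.10)² + (2.51)² + (0.36)² + (-1.08)² = 59.9092.
Posterior: Inv-Gamma(8.0 + 11/2, 13.0 + 59.9092/2) = Inv-Gamma(13.50, 42.95460).
Mode = β/(α+1) = 42.95460/14.50 = 2.9624.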